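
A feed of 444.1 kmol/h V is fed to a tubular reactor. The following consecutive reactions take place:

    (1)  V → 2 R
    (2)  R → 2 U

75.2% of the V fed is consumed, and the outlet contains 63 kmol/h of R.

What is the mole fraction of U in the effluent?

0.875

Conversion of V: V consumed = 1ξ₁ = 0.752 × 444.1 → ξ₁ = 334 kmol/h.
R balance: n_R = 0 + 2ξ₁ − 1ξ₂ = 63 → ξ₂ = (2·334 − 63)/1 = 604.9 kmol/h.
Outlet amounts (n = n₀ + Σ ν·ξ):
  V: 444.1 − 1(334) = 110.1
  R: 0 + 2(334) − 1(604.9) = 63
  U: 0 + 2(604.9) = 1210
Total out = 1383 kmol/h; y_U = 1210 / 1383 = 0.8748.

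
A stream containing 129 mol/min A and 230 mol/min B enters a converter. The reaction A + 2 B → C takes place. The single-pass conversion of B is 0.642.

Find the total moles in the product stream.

211 mol/min

B reacted = 0.642 × 230 = 147.7 mol/min; ν_B = −2, so ξ = 147.7/2 = 73.83 mol/min.
Outlet amounts (n = n₀ + ν ξ):
  A: 129 − 1(73.83) = 55.17
  B: 230 − 2(73.83) = 82.34
  C: 0 + 1(73.83) = 73.83
Total out = 55.17 + 82.34 + 73.83 = 211.3 mol/min.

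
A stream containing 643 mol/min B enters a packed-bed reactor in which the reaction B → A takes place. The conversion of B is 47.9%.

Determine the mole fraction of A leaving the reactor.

0.479

B reacted = 0.479 × 643 = 308 mol/min; ν_B = −1, so ξ = 308/1 = 308 mol/min.
Outlet amounts (n = n₀ + ν ξ):
  B: 643 − 1(308) = 335
  A: 0 + 1(308) = 308
Total out = 643 mol/min; y_A = 308 / 643 = 0.479.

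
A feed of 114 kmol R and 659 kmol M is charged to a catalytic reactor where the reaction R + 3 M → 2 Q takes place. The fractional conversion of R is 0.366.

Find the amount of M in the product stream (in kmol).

534 kmol

R reacted = 0.366 × 114 = 41.72 kmol; ν_R = −1, so ξ = 41.72/1 = 41.72 kmol.
Outlet amounts (n = n₀ + ν ξ):
  R: 114 − 1(41.72) = 72.28
  M: 659 − 3(41.72) = 533.8
  Q: 0 + 2(41.72) = 83.45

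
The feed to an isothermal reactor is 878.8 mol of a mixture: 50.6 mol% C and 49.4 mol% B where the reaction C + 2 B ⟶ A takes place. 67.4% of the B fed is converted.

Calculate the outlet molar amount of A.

146 mol

B reacted = 0.674 × 434.1 = 292.6 mol; ν_B = −2, so ξ = 292.6/2 = 146.3 mol.
Outlet amounts (n = n₀ + ν ξ):
  C: 444.7 − 1(146.3) = 298.4
  B: 434.1 − 2(146.3) = 141.5
  A: 0 + 1(146.3) = 146.3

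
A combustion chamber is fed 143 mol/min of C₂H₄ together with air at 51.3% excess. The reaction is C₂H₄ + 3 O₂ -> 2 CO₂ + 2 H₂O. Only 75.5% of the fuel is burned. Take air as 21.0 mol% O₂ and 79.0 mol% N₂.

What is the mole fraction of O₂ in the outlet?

Stoichiometric O₂ = 3 × 143 = 429 mol/min; O₂ fed = 429 × 1.513 = 649.1 mol/min.
N₂ fed = 649.1 × 79/21 = 2442 mol/min.
Fuel reacted = 0.755 × 143 → ξ = 108 mol/min.
Outlet (n = n₀ + ν ξ):
  C₂H₄: 143 − 1(108) = 35.03
  O₂: 649.1 − 3(108) = 325.2
  N₂: 2442 (inert)
  CO₂: 0 + 2(108) = 215.9
  H₂O: 0 + 2(108) = 215.9
Total out = 3234 mol/min; y_O₂ = 325.2 / 3234 = 0.1006.

0.101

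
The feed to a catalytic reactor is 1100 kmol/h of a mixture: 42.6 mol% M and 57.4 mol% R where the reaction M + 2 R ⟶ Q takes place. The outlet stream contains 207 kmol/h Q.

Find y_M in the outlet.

0.381

For Q: n = n₀ + 1ξ → 207 = 0 + 1ξ, giving ξ = 207 kmol/h.
Outlet amounts (n = n₀ + ν ξ):
  M: 468.6 − 1(207) = 261.6
  R: 631.4 − 2(207) = 217.4
  Q: 0 + 1(207) = 207
Total out = 686 kmol/h; y_M = 261.6 / 686 = 0.3813.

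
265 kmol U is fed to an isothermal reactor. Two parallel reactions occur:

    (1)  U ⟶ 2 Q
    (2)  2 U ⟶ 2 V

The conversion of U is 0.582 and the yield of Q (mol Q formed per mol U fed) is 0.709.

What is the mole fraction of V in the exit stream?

0.168

Yield of Q: 2ξ₁ / 265 = 0.709 → ξ₁ = 93.94 kmol.
Conversion of U: 1ξ₁ + 2ξ₂ = 0.582 × 265 = 154.2 → ξ₂ = 30.14 kmol.
Outlet amounts (n = n₀ + Σ ν·ξ):
  U: 265 − 1(93.94) − 2(30.14) = 110.8
  Q: 0 + 2(93.94) = 187.9
  V: 0 + 2(30.14) = 60.29
Total out = 358.9 kmol; y_V = 60.29 / 358.9 = 0.168.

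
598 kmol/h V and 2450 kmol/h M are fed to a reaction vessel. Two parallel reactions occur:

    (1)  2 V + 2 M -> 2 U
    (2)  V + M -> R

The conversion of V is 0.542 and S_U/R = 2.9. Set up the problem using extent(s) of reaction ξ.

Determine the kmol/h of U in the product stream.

Conversion of V: V consumed = 0.542 × 598 = 324.1 kmol/h = 2ξ₁ + 1ξ₂.
Selectivity: 2ξ₁ / (1ξ₂) = 2.9 → ξ₁ = 1.45 ξ₂.
Substitute: (2·1.45 + 1) ξ₂ = 324.1 → ξ₂ = 83.11 kmol/h, ξ₁ = 120.5 kmol/h.
Outlet amounts (n = n₀ + Σ ν·ξ):
  V: 598 − 2(120.5) − 1(83.11) = 273.9
  M: 2450 − 2(120.5) − 1(83.11) = 2126
  U: 0 + 2(120.5) = 241
  R: 0 + 1(83.11) = 83.11

241 kmol/h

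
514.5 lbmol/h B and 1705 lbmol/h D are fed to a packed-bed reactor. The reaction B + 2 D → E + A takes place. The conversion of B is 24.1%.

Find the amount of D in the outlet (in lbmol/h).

B reacted = 0.241 × 514.5 = 124 lbmol/h; ν_B = −1, so ξ = 124/1 = 124 lbmol/h.
Outlet amounts (n = n₀ + ν ξ):
  B: 514.5 − 1(124) = 390.5
  D: 1705 − 2(124) = 1457
  E: 0 + 1(124) = 124
  A: 0 + 1(124) = 124

1460 lbmol/h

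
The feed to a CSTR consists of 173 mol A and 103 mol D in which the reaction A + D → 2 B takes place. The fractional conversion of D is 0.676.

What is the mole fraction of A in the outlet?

D reacted = 0.676 × 103 = 69.63 mol; ν_D = −1, so ξ = 69.63/1 = 69.63 mol.
Outlet amounts (n = n₀ + ν ξ):
  A: 173 − 1(69.63) = 103.4
  D: 103 − 1(69.63) = 33.37
  B: 0 + 2(69.63) = 139.3
Total out = 276 mol; y_A = 103.4 / 276 = 0.3745.

0.375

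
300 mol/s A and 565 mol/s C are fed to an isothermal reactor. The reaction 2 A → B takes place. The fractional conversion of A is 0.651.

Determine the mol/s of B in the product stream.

97.7 mol/s

A reacted = 0.651 × 300 = 195.3 mol/s; ν_A = −2, so ξ = 195.3/2 = 97.65 mol/s.
Outlet amounts (n = n₀ + ν ξ):
  A: 300 − 2(97.65) = 104.7
  B: 0 + 1(97.65) = 97.65
  C: 565 (inert)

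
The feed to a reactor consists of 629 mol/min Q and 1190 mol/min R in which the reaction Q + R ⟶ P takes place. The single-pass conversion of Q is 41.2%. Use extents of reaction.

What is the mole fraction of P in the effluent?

Q reacted = 0.412 × 629 = 259.1 mol/min; ν_Q = −1, so ξ = 259.1/1 = 259.1 mol/min.
Outlet amounts (n = n₀ + ν ξ):
  Q: 629 − 1(259.1) = 369.9
  R: 1190 − 1(259.1) = 930.9
  P: 0 + 1(259.1) = 259.1
Total out = 1560 mol/min; y_P = 259.1 / 1560 = 0.1661.

0.166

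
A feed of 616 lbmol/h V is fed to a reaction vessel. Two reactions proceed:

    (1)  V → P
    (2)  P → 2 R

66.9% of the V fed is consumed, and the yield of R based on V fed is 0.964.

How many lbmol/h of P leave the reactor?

115 lbmol/h

Conversion of V: V consumed = 1ξ₁ = 0.669 × 616 → ξ₁ = 412.1 lbmol/h.
Yield of R: 2ξ₂ / 616 = 0.964 → ξ₂ = 296.9 lbmol/h.
Outlet amounts (n = n₀ + Σ ν·ξ):
  V: 616 − 1(412.1) = 203.9
  P: 0 + 1(412.1) − 1(296.9) = 115.2
  R: 0 + 2(296.9) = 593.8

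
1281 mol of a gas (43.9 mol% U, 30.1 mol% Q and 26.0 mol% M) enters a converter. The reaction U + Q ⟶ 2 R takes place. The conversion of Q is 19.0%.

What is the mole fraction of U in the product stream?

Q reacted = 0.19 × 385.6 = 73.26 mol; ν_Q = −1, so ξ = 73.26/1 = 73.26 mol.
Outlet amounts (n = n₀ + ν ξ):
  U: 562.4 − 1(73.26) = 489.1
  Q: 385.6 − 1(73.26) = 312.3
  R: 0 + 2(73.26) = 146.5
  M: 333.1 (inert)
Total out = 1281 mol; y_U = 489.1 / 1281 = 0.3818.

0.382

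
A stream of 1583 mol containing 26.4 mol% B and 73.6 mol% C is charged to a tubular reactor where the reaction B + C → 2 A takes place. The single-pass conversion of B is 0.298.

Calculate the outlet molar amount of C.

1040 mol

B reacted = 0.298 × 417.9 = 124.5 mol; ν_B = −1, so ξ = 124.5/1 = 124.5 mol.
Outlet amounts (n = n₀ + ν ξ):
  B: 417.9 − 1(124.5) = 293.4
  C: 1165 − 1(124.5) = 1041
  A: 0 + 2(124.5) = 249.1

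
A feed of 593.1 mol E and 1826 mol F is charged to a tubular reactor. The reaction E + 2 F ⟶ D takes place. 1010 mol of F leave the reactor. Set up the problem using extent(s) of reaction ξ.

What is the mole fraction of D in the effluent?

For F: n = n₀ − 2ξ → 1010 = 1826 − 2ξ, giving ξ = 408 mol.
Outlet amounts (n = n₀ + ν ξ):
  E: 593.1 − 1(408) = 185.1
  F: 1826 − 2(408) = 1010
  D: 0 + 1(408) = 408
Total out = 1603 mol; y_D = 408 / 1603 = 0.2545.

0.255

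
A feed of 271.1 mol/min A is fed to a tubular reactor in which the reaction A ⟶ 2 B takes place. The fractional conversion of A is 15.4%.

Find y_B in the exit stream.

A reacted = 0.154 × 271.1 = 41.75 mol/min; ν_A = −1, so ξ = 41.75/1 = 41.75 mol/min.
Outlet amounts (n = n₀ + ν ξ):
  A: 271.1 − 1(41.75) = 229.4
  B: 0 + 2(41.75) = 83.5
Total out = 312.8 mol/min; y_B = 83.5 / 312.8 = 0.2669.

0.267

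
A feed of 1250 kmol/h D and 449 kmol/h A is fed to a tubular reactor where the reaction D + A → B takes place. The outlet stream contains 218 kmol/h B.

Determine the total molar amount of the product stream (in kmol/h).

1480 kmol/h

For B: n = n₀ + 1ξ → 218 = 0 + 1ξ, giving ξ = 218 kmol/h.
Outlet amounts (n = n₀ + ν ξ):
  D: 1250 − 1(218) = 1032
  A: 449 − 1(218) = 231
  B: 0 + 1(218) = 218
Total out = 1032 + 231 + 218 = 1481 kmol/h.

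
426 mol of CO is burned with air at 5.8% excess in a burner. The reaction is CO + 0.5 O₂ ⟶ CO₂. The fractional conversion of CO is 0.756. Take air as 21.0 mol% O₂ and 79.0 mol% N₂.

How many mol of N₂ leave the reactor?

Stoichiometric O₂ = 0.5 × 426 = 213 mol; O₂ fed = 213 × 1.058 = 225.4 mol.
N₂ fed = 225.4 × 79/21 = 847.8 mol.
Fuel reacted = 0.756 × 426 → ξ = 322.1 mol.
Outlet (n = n₀ + ν ξ):
  CO: 426 − 1(322.1) = 103.9
  O₂: 225.4 − 0.5(322.1) = 64.33
  N₂: 847.8 (inert)
  CO₂: 0 + 1(322.1) = 322.1

848 mol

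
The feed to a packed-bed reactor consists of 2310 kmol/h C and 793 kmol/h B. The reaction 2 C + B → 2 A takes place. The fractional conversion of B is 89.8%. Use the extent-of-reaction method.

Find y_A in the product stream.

B reacted = 0.898 × 793 = 712.1 kmol/h; ν_B = −1, so ξ = 712.1/1 = 712.1 kmol/h.
Outlet amounts (n = n₀ + ν ξ):
  C: 2310 − 2(712.1) = 885.8
  B: 793 − 1(712.1) = 80.89
  A: 0 + 2(712.1) = 1424
Total out = 2391 kmol/h; y_A = 1424 / 2391 = 0.5957.

0.596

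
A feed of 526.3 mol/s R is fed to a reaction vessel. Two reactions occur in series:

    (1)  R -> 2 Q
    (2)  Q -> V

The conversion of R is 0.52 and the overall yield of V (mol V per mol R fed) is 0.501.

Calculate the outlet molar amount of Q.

284 mol/s

Conversion of R: R consumed = 1ξ₁ = 0.52 × 526.3 → ξ₁ = 273.7 mol/s.
Yield of V: 1ξ₂ / 526.3 = 0.501 → ξ₂ = 263.7 mol/s.
Outlet amounts (n = n₀ + Σ ν·ξ):
  R: 526.3 − 1(273.7) = 252.6
  Q: 0 + 2(273.7) − 1(263.7) = 283.7
  V: 0 + 1(263.7) = 263.7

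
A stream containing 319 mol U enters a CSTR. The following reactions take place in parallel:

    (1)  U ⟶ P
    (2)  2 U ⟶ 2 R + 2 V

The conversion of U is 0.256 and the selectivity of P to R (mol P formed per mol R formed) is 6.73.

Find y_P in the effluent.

0.216

Conversion of U: U consumed = 0.256 × 319 = 81.66 mol = 1ξ₁ + 2ξ₂.
Selectivity: 1ξ₁ / (2ξ₂) = 6.73 → ξ₁ = 13.46 ξ₂.
Substitute: (1·13.46 + 2) ξ₂ = 81.66 → ξ₂ = 5.282 mol, ξ₁ = 71.1 mol.
Outlet amounts (n = n₀ + Σ ν·ξ):
  U: 319 − 1(71.1) − 2(5.282) = 237.3
  P: 0 + 1(71.1) = 71.1
  R: 0 + 2(5.282) = 10.56
  V: 0 + 2(5.282) = 10.56
Total out = 329.6 mol; y_P = 71.1 / 329.6 = 0.2157.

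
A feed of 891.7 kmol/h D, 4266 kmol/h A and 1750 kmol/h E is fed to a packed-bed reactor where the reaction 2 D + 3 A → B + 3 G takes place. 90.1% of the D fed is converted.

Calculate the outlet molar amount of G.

D reacted = 0.901 × 891.7 = 803.4 kmol/h; ν_D = −2, so ξ = 803.4/2 = 401.7 kmol/h.
Outlet amounts (n = n₀ + ν ξ):
  D: 891.7 − 2(401.7) = 88.28
  A: 4266 − 3(401.7) = 3061
  B: 0 + 1(401.7) = 401.7
  G: 0 + 3(401.7) = 1205
  E: 1750 (inert)

1210 kmol/h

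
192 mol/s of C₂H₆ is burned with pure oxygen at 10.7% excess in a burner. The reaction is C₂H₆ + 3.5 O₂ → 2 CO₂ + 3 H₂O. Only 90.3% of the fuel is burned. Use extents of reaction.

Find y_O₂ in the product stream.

Stoichiometric O₂ = 3.5 × 192 = 672 mol/s; O₂ fed = 672 × 1.107 = 743.9 mol/s.
Fuel reacted = 0.903 × 192 → ξ = 173.4 mol/s.
Outlet (n = n₀ + ν ξ):
  C₂H₆: 192 − 1(173.4) = 18.62
  O₂: 743.9 − 3.5(173.4) = 137.1
  CO₂: 0 + 2(173.4) = 346.8
  H₂O: 0 + 3(173.4) = 520.1
Total out = 1023 mol/s; y_O₂ = 137.1 / 1023 = 0.1341.

0.134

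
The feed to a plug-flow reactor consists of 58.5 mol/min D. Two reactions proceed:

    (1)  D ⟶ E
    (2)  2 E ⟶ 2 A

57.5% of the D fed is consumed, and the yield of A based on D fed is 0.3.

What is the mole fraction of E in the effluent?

Conversion of D: D consumed = 1ξ₁ = 0.575 × 58.5 → ξ₁ = 33.64 mol/min.
Yield of A: 2ξ₂ / 58.5 = 0.3 → ξ₂ = 8.775 mol/min.
Outlet amounts (n = n₀ + Σ ν·ξ):
  D: 58.5 − 1(33.64) = 24.86
  E: 0 + 1(33.64) − 2(8.775) = 16.09
  A: 0 + 2(8.775) = 17.55
Total out = 58.5 mol/min; y_E = 16.09 / 58.5 = 0.275.

0.275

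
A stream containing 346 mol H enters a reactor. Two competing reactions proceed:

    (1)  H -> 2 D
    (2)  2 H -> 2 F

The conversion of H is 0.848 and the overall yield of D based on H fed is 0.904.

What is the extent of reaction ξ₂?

ξ₂ = 68.5 mol

Yield of D: 2ξ₁ / 346 = 0.904 → ξ₁ = 156.4 mol.
Conversion of H: 1ξ₁ + 2ξ₂ = 0.848 × 346 = 293.4 → ξ₂ = 68.51 mol.
Outlet amounts (n = n₀ + Σ ν·ξ):
  H: 346 − 1(156.4) − 2(68.51) = 52.59
  D: 0 + 2(156.4) = 312.8
  F: 0 + 2(68.51) = 137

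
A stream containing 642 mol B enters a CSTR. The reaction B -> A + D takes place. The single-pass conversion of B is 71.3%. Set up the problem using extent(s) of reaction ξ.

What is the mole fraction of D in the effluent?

B reacted = 0.713 × 642 = 457.7 mol; ν_B = −1, so ξ = 457.7/1 = 457.7 mol.
Outlet amounts (n = n₀ + ν ξ):
  B: 642 − 1(457.7) = 184.3
  A: 0 + 1(457.7) = 457.7
  D: 0 + 1(457.7) = 457.7
Total out = 1100 mol; y_D = 457.7 / 1100 = 0.4162.

0.416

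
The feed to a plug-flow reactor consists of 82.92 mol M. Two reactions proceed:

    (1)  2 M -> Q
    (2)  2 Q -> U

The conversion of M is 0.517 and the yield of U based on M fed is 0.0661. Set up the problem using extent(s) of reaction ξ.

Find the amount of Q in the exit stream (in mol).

Conversion of M: M consumed = 2ξ₁ = 0.517 × 82.92 → ξ₁ = 21.43 mol.
Yield of U: 1ξ₂ / 82.92 = 0.0661 → ξ₂ = 5.481 mol.
Outlet amounts (n = n₀ + Σ ν·ξ):
  M: 82.92 − 2(21.43) = 40.05
  Q: 0 + 1(21.43) − 2(5.481) = 10.47
  U: 0 + 1(5.481) = 5.481

10.5 mol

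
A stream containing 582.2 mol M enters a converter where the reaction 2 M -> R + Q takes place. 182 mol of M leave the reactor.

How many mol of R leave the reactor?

For M: n = n₀ − 2ξ → 182 = 582.2 − 2ξ, giving ξ = 200.1 mol.
Outlet amounts (n = n₀ + ν ξ):
  M: 582.2 − 2(200.1) = 182
  R: 0 + 1(200.1) = 200.1
  Q: 0 + 1(200.1) = 200.1

200 mol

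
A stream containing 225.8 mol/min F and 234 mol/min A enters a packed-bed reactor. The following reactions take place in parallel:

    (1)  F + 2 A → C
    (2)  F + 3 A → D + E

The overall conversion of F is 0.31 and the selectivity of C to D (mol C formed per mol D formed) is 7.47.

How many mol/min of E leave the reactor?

Conversion of F: F consumed = 0.31 × 225.8 = 70 mol/min = 1ξ₁ + 1ξ₂.
Selectivity: 1ξ₁ / (1ξ₂) = 7.47 → ξ₁ = 7.47 ξ₂.
Substitute: (1·7.47 + 1) ξ₂ = 70 → ξ₂ = 8.264 mol/min, ξ₁ = 61.73 mol/min.
Outlet amounts (n = n₀ + Σ ν·ξ):
  F: 225.8 − 1(61.73) − 1(8.264) = 155.8
  A: 234 − 2(61.73) − 3(8.264) = 85.74
  C: 0 + 1(61.73) = 61.73
  D: 0 + 1(8.264) = 8.264
  E: 0 + 1(8.264) = 8.264

8.26 mol/min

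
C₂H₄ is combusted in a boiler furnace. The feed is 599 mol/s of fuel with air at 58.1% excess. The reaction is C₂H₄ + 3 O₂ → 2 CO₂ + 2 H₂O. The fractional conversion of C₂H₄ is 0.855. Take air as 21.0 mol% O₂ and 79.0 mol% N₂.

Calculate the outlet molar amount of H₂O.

1020 mol/s

Stoichiometric O₂ = 3 × 599 = 1797 mol/s; O₂ fed = 1797 × 1.581 = 2841 mol/s.
N₂ fed = 2841 × 79/21 = 10690 mol/s.
Fuel reacted = 0.855 × 599 → ξ = 512.1 mol/s.
Outlet (n = n₀ + ν ξ):
  C₂H₄: 599 − 1(512.1) = 86.86
  O₂: 2841 − 3(512.1) = 1305
  N₂: 10690 (inert)
  CO₂: 0 + 2(512.1) = 1024
  H₂O: 0 + 2(512.1) = 1024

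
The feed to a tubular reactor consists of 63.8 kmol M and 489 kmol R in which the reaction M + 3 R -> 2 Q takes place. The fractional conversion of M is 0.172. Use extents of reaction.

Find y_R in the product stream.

0.859

M reacted = 0.172 × 63.8 = 10.97 kmol; ν_M = −1, so ξ = 10.97/1 = 10.97 kmol.
Outlet amounts (n = n₀ + ν ξ):
  M: 63.8 − 1(10.97) = 52.83
  R: 489 − 3(10.97) = 456.1
  Q: 0 + 2(10.97) = 21.95
Total out = 530.9 kmol; y_R = 456.1 / 530.9 = 0.8591.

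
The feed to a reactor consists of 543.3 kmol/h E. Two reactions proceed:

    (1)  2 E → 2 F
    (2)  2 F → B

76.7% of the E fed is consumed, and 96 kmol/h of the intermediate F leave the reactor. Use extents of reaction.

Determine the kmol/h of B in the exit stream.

Conversion of E: E consumed = 2ξ₁ = 0.767 × 543.3 → ξ₁ = 208.4 kmol/h.
F balance: n_F = 0 + 2ξ₁ − 2ξ₂ = 96 → ξ₂ = (2·208.4 − 96)/2 = 160.4 kmol/h.
Outlet amounts (n = n₀ + Σ ν·ξ):
  E: 543.3 − 2(208.4) = 126.6
  F: 0 + 2(208.4) − 2(160.4) = 96
  B: 0 + 1(160.4) = 160.4

160 kmol/h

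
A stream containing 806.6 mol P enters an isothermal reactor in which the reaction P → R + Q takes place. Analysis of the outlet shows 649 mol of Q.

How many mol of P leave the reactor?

For Q: n = n₀ + 1ξ → 649 = 0 + 1ξ, giving ξ = 649 mol.
Outlet amounts (n = n₀ + ν ξ):
  P: 806.6 − 1(649) = 157.6
  R: 0 + 1(649) = 649
  Q: 0 + 1(649) = 649

158 mol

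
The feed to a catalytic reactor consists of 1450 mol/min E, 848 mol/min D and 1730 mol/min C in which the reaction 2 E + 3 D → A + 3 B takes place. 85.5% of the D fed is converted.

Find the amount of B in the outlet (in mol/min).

725 mol/min

D reacted = 0.855 × 848 = 725 mol/min; ν_D = −3, so ξ = 725/3 = 241.7 mol/min.
Outlet amounts (n = n₀ + ν ξ):
  E: 1450 − 2(241.7) = 966.6
  D: 848 − 3(241.7) = 123
  A: 0 + 1(241.7) = 241.7
  B: 0 + 3(241.7) = 725
  C: 1730 (inert)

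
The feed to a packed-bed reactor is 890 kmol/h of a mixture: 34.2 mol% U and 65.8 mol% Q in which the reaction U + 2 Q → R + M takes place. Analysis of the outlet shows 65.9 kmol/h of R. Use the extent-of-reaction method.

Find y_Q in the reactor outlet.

For R: n = n₀ + 1ξ → 65.9 = 0 + 1ξ, giving ξ = 65.9 kmol/h.
Outlet amounts (n = n₀ + ν ξ):
  U: 304.4 − 1(65.9) = 238.5
  Q: 585.6 − 2(65.9) = 453.8
  R: 0 + 1(65.9) = 65.9
  M: 0 + 1(65.9) = 65.9
Total out = 824.1 kmol/h; y_Q = 453.8 / 824.1 = 0.5507.

0.551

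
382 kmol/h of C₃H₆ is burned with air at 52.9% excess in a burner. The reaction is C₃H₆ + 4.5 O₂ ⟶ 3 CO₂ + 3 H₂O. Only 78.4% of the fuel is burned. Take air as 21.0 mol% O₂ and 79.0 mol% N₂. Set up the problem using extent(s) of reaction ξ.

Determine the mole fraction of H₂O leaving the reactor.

Stoichiometric O₂ = 4.5 × 382 = 1719 kmol/h; O₂ fed = 1719 × 1.529 = 2628 kmol/h.
N₂ fed = 2628 × 79/21 = 9888 kmol/h.
Fuel reacted = 0.784 × 382 → ξ = 299.5 kmol/h.
Outlet (n = n₀ + ν ξ):
  C₃H₆: 382 − 1(299.5) = 82.51
  O₂: 2628 − 4.5(299.5) = 1281
  N₂: 9888 (inert)
  CO₂: 0 + 3(299.5) = 898.5
  H₂O: 0 + 3(299.5) = 898.5
Total out = 13050 kmol/h; y_H₂O = 898.5 / 13050 = 0.06886.

0.0689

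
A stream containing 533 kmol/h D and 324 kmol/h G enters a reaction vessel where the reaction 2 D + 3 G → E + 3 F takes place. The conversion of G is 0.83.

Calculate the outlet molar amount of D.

354 kmol/h

G reacted = 0.83 × 324 = 268.9 kmol/h; ν_G = −3, so ξ = 268.9/3 = 89.64 kmol/h.
Outlet amounts (n = n₀ + ν ξ):
  D: 533 − 2(89.64) = 353.7
  G: 324 − 3(89.64) = 55.08
  E: 0 + 1(89.64) = 89.64
  F: 0 + 3(89.64) = 268.9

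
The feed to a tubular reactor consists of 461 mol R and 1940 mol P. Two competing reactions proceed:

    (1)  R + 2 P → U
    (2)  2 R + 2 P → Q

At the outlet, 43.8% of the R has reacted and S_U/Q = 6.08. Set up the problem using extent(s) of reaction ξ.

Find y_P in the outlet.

Conversion of R: R consumed = 0.438 × 461 = 201.9 mol = 1ξ₁ + 2ξ₂.
Selectivity: 1ξ₁ / (1ξ₂) = 6.08 → ξ₁ = 6.08 ξ₂.
Substitute: (1·6.08 + 2) ξ₂ = 201.9 → ξ₂ = 24.99 mol, ξ₁ = 151.9 mol.
Outlet amounts (n = n₀ + Σ ν·ξ):
  R: 461 − 1(151.9) − 2(24.99) = 259.1
  P: 1940 − 2(151.9) − 2(24.99) = 1586
  U: 0 + 1(151.9) = 151.9
  Q: 0 + 1(24.99) = 24.99
Total out = 2022 mol; y_P = 1586 / 2022 = 0.7844.

0.784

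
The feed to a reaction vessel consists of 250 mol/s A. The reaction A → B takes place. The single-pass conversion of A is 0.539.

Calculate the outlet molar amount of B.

135 mol/s

A reacted = 0.539 × 250 = 134.8 mol/s; ν_A = −1, so ξ = 134.8/1 = 134.8 mol/s.
Outlet amounts (n = n₀ + ν ξ):
  A: 250 − 1(134.8) = 115.2
  B: 0 + 1(134.8) = 134.8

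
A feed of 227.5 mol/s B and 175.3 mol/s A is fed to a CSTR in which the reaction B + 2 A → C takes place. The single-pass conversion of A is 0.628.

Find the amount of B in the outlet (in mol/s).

172 mol/s

A reacted = 0.628 × 175.3 = 110.1 mol/s; ν_A = −2, so ξ = 110.1/2 = 55.04 mol/s.
Outlet amounts (n = n₀ + ν ξ):
  B: 227.5 − 1(55.04) = 172.5
  A: 175.3 − 2(55.04) = 65.21
  C: 0 + 1(55.04) = 55.04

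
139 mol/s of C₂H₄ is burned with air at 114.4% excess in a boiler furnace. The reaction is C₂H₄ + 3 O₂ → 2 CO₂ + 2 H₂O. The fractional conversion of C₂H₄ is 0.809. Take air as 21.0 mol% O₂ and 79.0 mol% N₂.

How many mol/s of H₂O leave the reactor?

225 mol/s

Stoichiometric O₂ = 3 × 139 = 417 mol/s; O₂ fed = 417 × 2.144 = 894 mol/s.
N₂ fed = 894 × 79/21 = 3363 mol/s.
Fuel reacted = 0.809 × 139 → ξ = 112.5 mol/s.
Outlet (n = n₀ + ν ξ):
  C₂H₄: 139 − 1(112.5) = 26.55
  O₂: 894 − 3(112.5) = 556.7
  N₂: 3363 (inert)
  CO₂: 0 + 2(112.5) = 224.9
  H₂O: 0 + 2(112.5) = 224.9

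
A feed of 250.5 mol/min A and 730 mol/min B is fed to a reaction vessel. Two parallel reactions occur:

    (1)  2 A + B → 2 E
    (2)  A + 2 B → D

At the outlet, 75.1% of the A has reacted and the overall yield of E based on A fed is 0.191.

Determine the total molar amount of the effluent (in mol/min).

676 mol/min

Yield of E: 2ξ₁ / 250.5 = 0.191 → ξ₁ = 23.92 mol/min.
Conversion of A: 2ξ₁ + 1ξ₂ = 0.751 × 250.5 = 188.1 → ξ₂ = 140.3 mol/min.
Outlet amounts (n = n₀ + Σ ν·ξ):
  A: 250.5 − 2(23.92) − 1(140.3) = 62.37
  B: 730 − 1(23.92) − 2(140.3) = 425.5
  E: 0 + 2(23.92) = 47.85
  D: 0 + 1(140.3) = 140.3
Total out = 62.37 + 425.5 + 47.85 + 140.3 = 676 mol/min.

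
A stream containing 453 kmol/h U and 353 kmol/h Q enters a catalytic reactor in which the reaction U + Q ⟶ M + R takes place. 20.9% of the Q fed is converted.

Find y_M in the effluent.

Q reacted = 0.209 × 353 = 73.78 kmol/h; ν_Q = −1, so ξ = 73.78/1 = 73.78 kmol/h.
Outlet amounts (n = n₀ + ν ξ):
  U: 453 − 1(73.78) = 379.2
  Q: 353 − 1(73.78) = 279.2
  M: 0 + 1(73.78) = 73.78
  R: 0 + 1(73.78) = 73.78
Total out = 806 kmol/h; y_M = 73.78 / 806 = 0.09153.

0.0915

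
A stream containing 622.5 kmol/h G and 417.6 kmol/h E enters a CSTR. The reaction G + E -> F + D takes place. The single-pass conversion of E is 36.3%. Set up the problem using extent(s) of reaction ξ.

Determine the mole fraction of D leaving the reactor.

E reacted = 0.363 × 417.6 = 151.6 kmol/h; ν_E = −1, so ξ = 151.6/1 = 151.6 kmol/h.
Outlet amounts (n = n₀ + ν ξ):
  G: 622.5 − 1(151.6) = 470.9
  E: 417.6 − 1(151.6) = 266
  F: 0 + 1(151.6) = 151.6
  D: 0 + 1(151.6) = 151.6
Total out = 1040 kmol/h; y_D = 151.6 / 1040 = 0.1457.

0.146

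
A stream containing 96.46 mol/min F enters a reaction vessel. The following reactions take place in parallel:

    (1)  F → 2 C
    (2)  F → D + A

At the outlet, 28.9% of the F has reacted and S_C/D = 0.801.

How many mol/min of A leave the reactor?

19.9 mol/min

Conversion of F: F consumed = 0.289 × 96.46 = 27.88 mol/min = 1ξ₁ + 1ξ₂.
Selectivity: 2ξ₁ / (1ξ₂) = 0.801 → ξ₁ = 0.4005 ξ₂.
Substitute: (1·0.4005 + 1) ξ₂ = 27.88 → ξ₂ = 19.9 mol/min, ξ₁ = 7.972 mol/min.
Outlet amounts (n = n₀ + Σ ν·ξ):
  F: 96.46 − 1(7.972) − 1(19.9) = 68.58
  C: 0 + 2(7.972) = 15.94
  D: 0 + 1(19.9) = 19.9
  A: 0 + 1(19.9) = 19.9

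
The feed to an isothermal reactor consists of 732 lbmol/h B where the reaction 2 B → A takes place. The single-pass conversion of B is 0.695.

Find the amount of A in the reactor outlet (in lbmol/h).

B reacted = 0.695 × 732 = 508.7 lbmol/h; ν_B = −2, so ξ = 508.7/2 = 254.4 lbmol/h.
Outlet amounts (n = n₀ + ν ξ):
  B: 732 − 2(254.4) = 223.3
  A: 0 + 1(254.4) = 254.4

254 lbmol/h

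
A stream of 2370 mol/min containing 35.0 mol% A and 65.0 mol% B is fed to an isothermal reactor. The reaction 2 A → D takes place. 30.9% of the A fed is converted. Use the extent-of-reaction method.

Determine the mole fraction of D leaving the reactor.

0.0572

A reacted = 0.309 × 829.5 = 256.3 mol/min; ν_A = −2, so ξ = 256.3/2 = 128.2 mol/min.
Outlet amounts (n = n₀ + ν ξ):
  A: 829.5 − 2(128.2) = 573.2
  D: 0 + 1(128.2) = 128.2
  B: 1540 (inert)
Total out = 2242 mol/min; y_D = 128.2 / 2242 = 0.05717.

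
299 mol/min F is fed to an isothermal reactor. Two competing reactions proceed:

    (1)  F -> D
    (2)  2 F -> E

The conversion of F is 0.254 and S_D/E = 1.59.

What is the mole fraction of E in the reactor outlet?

Conversion of F: F consumed = 0.254 × 299 = 75.95 mol/min = 1ξ₁ + 2ξ₂.
Selectivity: 1ξ₁ / (1ξ₂) = 1.59 → ξ₁ = 1.59 ξ₂.
Substitute: (1·1.59 + 2) ξ₂ = 75.95 → ξ₂ = 21.15 mol/min, ξ₁ = 33.64 mol/min.
Outlet amounts (n = n₀ + Σ ν·ξ):
  F: 299 − 1(33.64) − 2(21.15) = 223.1
  D: 0 + 1(33.64) = 33.64
  E: 0 + 1(21.15) = 21.15
Total out = 277.8 mol/min; y_E = 21.15 / 277.8 = 0.07614.

0.0761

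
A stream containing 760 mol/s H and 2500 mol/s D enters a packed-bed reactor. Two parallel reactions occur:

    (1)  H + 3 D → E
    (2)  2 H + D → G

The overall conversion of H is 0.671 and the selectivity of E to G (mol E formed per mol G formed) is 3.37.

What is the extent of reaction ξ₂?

Conversion of H: H consumed = 0.671 × 760 = 510 mol/s = 1ξ₁ + 2ξ₂.
Selectivity: 1ξ₁ / (1ξ₂) = 3.37 → ξ₁ = 3.37 ξ₂.
Substitute: (1·3.37 + 2) ξ₂ = 510 → ξ₂ = 94.96 mol/s, ξ₁ = 320 mol/s.
Outlet amounts (n = n₀ + Σ ν·ξ):
  H: 760 − 1(320) − 2(94.96) = 250
  D: 2500 − 3(320) − 1(94.96) = 1445
  E: 0 + 1(320) = 320
  G: 0 + 1(94.96) = 94.96

ξ₂ = 95 mol/s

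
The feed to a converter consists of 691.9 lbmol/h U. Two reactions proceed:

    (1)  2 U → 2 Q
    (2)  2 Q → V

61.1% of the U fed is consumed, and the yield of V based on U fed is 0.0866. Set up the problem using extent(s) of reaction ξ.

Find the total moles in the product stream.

Conversion of U: U consumed = 2ξ₁ = 0.611 × 691.9 → ξ₁ = 211.4 lbmol/h.
Yield of V: 1ξ₂ / 691.9 = 0.0866 → ξ₂ = 59.92 lbmol/h.
Outlet amounts (n = n₀ + Σ ν·ξ):
  U: 691.9 − 2(211.4) = 269.1
  Q: 0 + 2(211.4) − 2(59.92) = 302.9
  V: 0 + 1(59.92) = 59.92
Total out = 269.1 + 302.9 + 59.92 = 632 lbmol/h.

632 lbmol/h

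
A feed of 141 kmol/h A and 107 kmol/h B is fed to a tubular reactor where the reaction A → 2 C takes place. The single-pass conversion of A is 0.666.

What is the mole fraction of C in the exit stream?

A reacted = 0.666 × 141 = 93.91 kmol/h; ν_A = −1, so ξ = 93.91/1 = 93.91 kmol/h.
Outlet amounts (n = n₀ + ν ξ):
  A: 141 − 1(93.91) = 47.09
  C: 0 + 2(93.91) = 187.8
  B: 107 (inert)
Total out = 341.9 kmol/h; y_C = 187.8 / 341.9 = 0.5493.

0.549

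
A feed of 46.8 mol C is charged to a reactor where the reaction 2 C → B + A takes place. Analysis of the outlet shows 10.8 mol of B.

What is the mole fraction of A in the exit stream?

For B: n = n₀ + 1ξ → 10.8 = 0 + 1ξ, giving ξ = 10.8 mol.
Outlet amounts (n = n₀ + ν ξ):
  C: 46.8 − 2(10.8) = 25.2
  B: 0 + 1(10.8) = 10.8
  A: 0 + 1(10.8) = 10.8
Total out = 46.8 mol; y_A = 10.8 / 46.8 = 0.2308.

0.231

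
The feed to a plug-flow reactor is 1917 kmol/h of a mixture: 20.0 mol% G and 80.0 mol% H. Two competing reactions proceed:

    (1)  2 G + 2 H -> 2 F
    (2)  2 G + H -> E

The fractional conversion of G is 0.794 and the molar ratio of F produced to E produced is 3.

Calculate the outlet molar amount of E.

60.9 kmol/h

Conversion of G: G consumed = 0.794 × 383.4 = 304.4 kmol/h = 2ξ₁ + 2ξ₂.
Selectivity: 2ξ₁ / (1ξ₂) = 3 → ξ₁ = 1.5 ξ₂.
Substitute: (2·1.5 + 2) ξ₂ = 304.4 → ξ₂ = 60.88 kmol/h, ξ₁ = 91.33 kmol/h.
Outlet amounts (n = n₀ + Σ ν·ξ):
  G: 383.4 − 2(91.33) − 2(60.88) = 78.98
  H: 1534 − 2(91.33) − 1(60.88) = 1290
  F: 0 + 2(91.33) = 182.7
  E: 0 + 1(60.88) = 60.88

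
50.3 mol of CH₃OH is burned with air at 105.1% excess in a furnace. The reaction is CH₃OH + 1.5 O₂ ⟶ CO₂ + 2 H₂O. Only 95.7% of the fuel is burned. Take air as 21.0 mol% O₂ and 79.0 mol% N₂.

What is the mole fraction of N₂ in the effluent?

Stoichiometric O₂ = 1.5 × 50.3 = 75.45 mol; O₂ fed = 75.45 × 2.051 = 154.7 mol.
N₂ fed = 154.7 × 79/21 = 582.1 mol.
Fuel reacted = 0.957 × 50.3 → ξ = 48.14 mol.
Outlet (n = n₀ + ν ξ):
  CH₃OH: 50.3 − 1(48.14) = 2.163
  O₂: 154.7 − 1.5(48.14) = 82.54
  N₂: 582.1 (inert)
  CO₂: 0 + 1(48.14) = 48.14
  H₂O: 0 + 2(48.14) = 96.27
Total out = 811.3 mol; y_N₂ = 582.1 / 811.3 = 0.7176.

0.718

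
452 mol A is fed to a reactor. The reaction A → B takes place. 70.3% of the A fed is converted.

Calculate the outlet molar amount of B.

318 mol

A reacted = 0.703 × 452 = 317.8 mol; ν_A = −1, so ξ = 317.8/1 = 317.8 mol.
Outlet amounts (n = n₀ + ν ξ):
  A: 452 − 1(317.8) = 134.2
  B: 0 + 1(317.8) = 317.8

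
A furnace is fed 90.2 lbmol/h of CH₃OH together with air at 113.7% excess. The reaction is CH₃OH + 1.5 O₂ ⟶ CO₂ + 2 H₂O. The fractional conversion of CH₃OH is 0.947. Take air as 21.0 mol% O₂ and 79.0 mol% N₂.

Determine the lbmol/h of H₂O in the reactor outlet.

171 lbmol/h

Stoichiometric O₂ = 1.5 × 90.2 = 135.3 lbmol/h; O₂ fed = 135.3 × 2.137 = 289.1 lbmol/h.
N₂ fed = 289.1 × 79/21 = 1088 lbmol/h.
Fuel reacted = 0.947 × 90.2 → ξ = 85.42 lbmol/h.
Outlet (n = n₀ + ν ξ):
  CH₃OH: 90.2 − 1(85.42) = 4.781
  O₂: 289.1 − 1.5(85.42) = 161
  N₂: 1088 (inert)
  CO₂: 0 + 1(85.42) = 85.42
  H₂O: 0 + 2(85.42) = 170.8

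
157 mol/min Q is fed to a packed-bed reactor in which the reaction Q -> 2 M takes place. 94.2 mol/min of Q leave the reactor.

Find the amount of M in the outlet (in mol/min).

126 mol/min

For Q: n = n₀ − 1ξ → 94.2 = 157 − 1ξ, giving ξ = 62.8 mol/min.
Outlet amounts (n = n₀ + ν ξ):
  Q: 157 − 1(62.8) = 94.2
  M: 0 + 2(62.8) = 125.6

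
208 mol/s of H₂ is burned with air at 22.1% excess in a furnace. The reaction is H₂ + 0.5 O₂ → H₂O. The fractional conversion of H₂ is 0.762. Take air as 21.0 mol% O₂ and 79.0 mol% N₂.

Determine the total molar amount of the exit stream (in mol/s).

733 mol/s

Stoichiometric O₂ = 0.5 × 208 = 104 mol/s; O₂ fed = 104 × 1.221 = 127 mol/s.
N₂ fed = 127 × 79/21 = 477.7 mol/s.
Fuel reacted = 0.762 × 208 → ξ = 158.5 mol/s.
Outlet (n = n₀ + ν ξ):
  H₂: 208 − 1(158.5) = 49.5
  O₂: 127 − 0.5(158.5) = 47.74
  N₂: 477.7 (inert)
  H₂O: 0 + 1(158.5) = 158.5
Total out = 49.5 + 47.74 + 477.7 + 158.5 = 733.4 mol/s.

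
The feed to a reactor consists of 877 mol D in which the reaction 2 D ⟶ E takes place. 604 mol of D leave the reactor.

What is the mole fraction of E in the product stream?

0.184

For D: n = n₀ − 2ξ → 604 = 877 − 2ξ, giving ξ = 136.5 mol.
Outlet amounts (n = n₀ + ν ξ):
  D: 877 − 2(136.5) = 604
  E: 0 + 1(136.5) = 136.5
Total out = 740.5 mol; y_E = 136.5 / 740.5 = 0.1843.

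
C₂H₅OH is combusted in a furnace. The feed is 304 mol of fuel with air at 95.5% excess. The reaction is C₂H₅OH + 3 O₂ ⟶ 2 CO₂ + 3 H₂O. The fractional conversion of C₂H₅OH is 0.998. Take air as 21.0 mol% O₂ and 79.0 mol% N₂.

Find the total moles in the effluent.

Stoichiometric O₂ = 3 × 304 = 912 mol; O₂ fed = 912 × 1.955 = 1783 mol.
N₂ fed = 1783 × 79/21 = 6707 mol.
Fuel reacted = 0.998 × 304 → ξ = 303.4 mol.
Outlet (n = n₀ + ν ξ):
  C₂H₅OH: 304 − 1(303.4) = 0.608
  O₂: 1783 − 3(303.4) = 872.8
  N₂: 6707 (inert)
  CO₂: 0 + 2(303.4) = 606.8
  H₂O: 0 + 3(303.4) = 910.2
Total out = 0.608 + 872.8 + 6707 + 606.8 + 910.2 = 9098 mol.

9100 mol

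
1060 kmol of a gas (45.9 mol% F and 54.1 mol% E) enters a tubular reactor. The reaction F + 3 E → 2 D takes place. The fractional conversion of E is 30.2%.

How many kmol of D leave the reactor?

115 kmol

E reacted = 0.302 × 573.5 = 173.2 kmol; ν_E = −3, so ξ = 173.2/3 = 57.73 kmol.
Outlet amounts (n = n₀ + ν ξ):
  F: 486.5 − 1(57.73) = 428.8
  E: 573.5 − 3(57.73) = 400.3
  D: 0 + 2(57.73) = 115.5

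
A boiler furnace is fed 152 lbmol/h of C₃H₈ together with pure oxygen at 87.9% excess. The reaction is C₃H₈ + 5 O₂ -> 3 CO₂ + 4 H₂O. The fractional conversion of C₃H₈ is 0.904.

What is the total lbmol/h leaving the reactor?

Stoichiometric O₂ = 5 × 152 = 760 lbmol/h; O₂ fed = 760 × 1.879 = 1428 lbmol/h.
Fuel reacted = 0.904 × 152 → ξ = 137.4 lbmol/h.
Outlet (n = n₀ + ν ξ):
  C₃H₈: 152 − 1(137.4) = 14.59
  O₂: 1428 − 5(137.4) = 741
  CO₂: 0 + 3(137.4) = 412.2
  H₂O: 0 + 4(137.4) = 549.6
Total out = 14.59 + 741 + 412.2 + 549.6 = 1717 lbmol/h.

1720 lbmol/h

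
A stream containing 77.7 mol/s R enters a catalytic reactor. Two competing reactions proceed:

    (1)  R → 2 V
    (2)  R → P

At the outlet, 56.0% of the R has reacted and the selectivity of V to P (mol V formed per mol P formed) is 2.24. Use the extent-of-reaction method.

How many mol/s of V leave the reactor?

46 mol/s

Conversion of R: R consumed = 0.56 × 77.7 = 43.51 mol/s = 1ξ₁ + 1ξ₂.
Selectivity: 2ξ₁ / (1ξ₂) = 2.24 → ξ₁ = 1.12 ξ₂.
Substitute: (1·1.12 + 1) ξ₂ = 43.51 → ξ₂ = 20.52 mol/s, ξ₁ = 22.99 mol/s.
Outlet amounts (n = n₀ + Σ ν·ξ):
  R: 77.7 − 1(22.99) − 1(20.52) = 34.19
  V: 0 + 2(22.99) = 45.97
  P: 0 + 1(20.52) = 20.52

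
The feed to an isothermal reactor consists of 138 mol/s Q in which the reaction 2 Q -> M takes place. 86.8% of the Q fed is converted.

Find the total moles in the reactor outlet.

78.1 mol/s

Q reacted = 0.868 × 138 = 119.8 mol/s; ν_Q = −2, so ξ = 119.8/2 = 59.89 mol/s.
Outlet amounts (n = n₀ + ν ξ):
  Q: 138 − 2(59.89) = 18.22
  M: 0 + 1(59.89) = 59.89
Total out = 18.22 + 59.89 = 78.11 mol/s.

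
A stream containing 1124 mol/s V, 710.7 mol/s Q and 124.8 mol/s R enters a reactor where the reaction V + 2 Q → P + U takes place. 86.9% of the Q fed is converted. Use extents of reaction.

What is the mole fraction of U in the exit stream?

0.187

Q reacted = 0.869 × 710.7 = 617.6 mol/s; ν_Q = −2, so ξ = 617.6/2 = 308.8 mol/s.
Outlet amounts (n = n₀ + ν ξ):
  V: 1124 − 1(308.8) = 815.2
  Q: 710.7 − 2(308.8) = 93.1
  P: 0 + 1(308.8) = 308.8
  U: 0 + 1(308.8) = 308.8
  R: 124.8 (inert)
Total out = 1651 mol/s; y_U = 308.8 / 1651 = 0.1871.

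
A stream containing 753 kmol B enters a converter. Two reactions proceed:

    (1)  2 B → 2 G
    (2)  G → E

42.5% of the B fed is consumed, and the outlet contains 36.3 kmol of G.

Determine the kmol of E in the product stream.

284 kmol

Conversion of B: B consumed = 2ξ₁ = 0.425 × 753 → ξ₁ = 160 kmol.
G balance: n_G = 0 + 2ξ₁ − 1ξ₂ = 36.3 → ξ₂ = (2·160 − 36.3)/1 = 283.7 kmol.
Outlet amounts (n = n₀ + Σ ν·ξ):
  B: 753 − 2(160) = 433
  G: 0 + 2(160) − 1(283.7) = 36.3
  E: 0 + 1(283.7) = 283.7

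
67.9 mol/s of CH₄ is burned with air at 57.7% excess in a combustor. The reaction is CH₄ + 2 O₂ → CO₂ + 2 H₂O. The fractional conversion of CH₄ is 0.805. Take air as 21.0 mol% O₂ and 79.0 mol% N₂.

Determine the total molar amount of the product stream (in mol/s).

Stoichiometric O₂ = 2 × 67.9 = 135.8 mol/s; O₂ fed = 135.8 × 1.577 = 214.2 mol/s.
N₂ fed = 214.2 × 79/21 = 805.6 mol/s.
Fuel reacted = 0.805 × 67.9 → ξ = 54.66 mol/s.
Outlet (n = n₀ + ν ξ):
  CH₄: 67.9 − 1(54.66) = 13.24
  O₂: 214.2 − 2(54.66) = 104.8
  N₂: 805.6 (inert)
  CO₂: 0 + 1(54.66) = 54.66
  H₂O: 0 + 2(54.66) = 109.3
Total out = 13.24 + 104.8 + 805.6 + 54.66 + 109.3 = 1088 mol/s.

1090 mol/s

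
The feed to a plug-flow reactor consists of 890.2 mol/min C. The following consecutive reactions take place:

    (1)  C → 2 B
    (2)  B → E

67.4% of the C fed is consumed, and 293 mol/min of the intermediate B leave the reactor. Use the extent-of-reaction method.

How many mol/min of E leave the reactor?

907 mol/min

Conversion of C: C consumed = 1ξ₁ = 0.674 × 890.2 → ξ₁ = 600 mol/min.
B balance: n_B = 0 + 2ξ₁ − 1ξ₂ = 293 → ξ₂ = (2·600 − 293)/1 = 907 mol/min.
Outlet amounts (n = n₀ + Σ ν·ξ):
  C: 890.2 − 1(600) = 290.2
  B: 0 + 2(600) − 1(907) = 293
  E: 0 + 1(907) = 907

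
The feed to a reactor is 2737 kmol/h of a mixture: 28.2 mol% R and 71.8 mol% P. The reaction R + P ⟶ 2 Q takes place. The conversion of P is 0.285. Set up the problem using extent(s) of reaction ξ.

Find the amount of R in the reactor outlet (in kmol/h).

212 kmol/h

P reacted = 0.285 × 1965 = 560.1 kmol/h; ν_P = −1, so ξ = 560.1/1 = 560.1 kmol/h.
Outlet amounts (n = n₀ + ν ξ):
  R: 771.8 − 1(560.1) = 211.8
  P: 1965 − 1(560.1) = 1405
  Q: 0 + 2(560.1) = 1120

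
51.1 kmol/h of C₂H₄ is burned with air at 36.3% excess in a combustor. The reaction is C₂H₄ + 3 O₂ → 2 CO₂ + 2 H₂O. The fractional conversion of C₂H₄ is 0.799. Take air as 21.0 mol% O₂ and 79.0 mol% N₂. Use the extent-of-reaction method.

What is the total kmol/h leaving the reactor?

1050 kmol/h

Stoichiometric O₂ = 3 × 51.1 = 153.3 kmol/h; O₂ fed = 153.3 × 1.363 = 208.9 kmol/h.
N₂ fed = 208.9 × 79/21 = 786 kmol/h.
Fuel reacted = 0.799 × 51.1 → ξ = 40.83 kmol/h.
Outlet (n = n₀ + ν ξ):
  C₂H₄: 51.1 − 1(40.83) = 10.27
  O₂: 208.9 − 3(40.83) = 86.46
  N₂: 786 (inert)
  CO₂: 0 + 2(40.83) = 81.66
  H₂O: 0 + 2(40.83) = 81.66
Total out = 10.27 + 86.46 + 786 + 81.66 + 81.66 = 1046 kmol/h.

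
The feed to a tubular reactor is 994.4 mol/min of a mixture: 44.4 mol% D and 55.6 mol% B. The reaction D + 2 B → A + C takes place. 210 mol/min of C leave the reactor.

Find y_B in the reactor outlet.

For C: n = n₀ + 1ξ → 210 = 0 + 1ξ, giving ξ = 210 mol/min.
Outlet amounts (n = n₀ + ν ξ):
  D: 441.5 − 1(210) = 231.5
  B: 552.9 − 2(210) = 132.9
  A: 0 + 1(210) = 210
  C: 0 + 1(210) = 210
Total out = 784.4 mol/min; y_B = 132.9 / 784.4 = 0.1694.

0.169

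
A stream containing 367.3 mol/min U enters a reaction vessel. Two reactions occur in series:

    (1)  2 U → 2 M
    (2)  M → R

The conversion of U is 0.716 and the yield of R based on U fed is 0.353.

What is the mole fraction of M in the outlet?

Conversion of U: U consumed = 2ξ₁ = 0.716 × 367.3 → ξ₁ = 131.5 mol/min.
Yield of R: 1ξ₂ / 367.3 = 0.353 → ξ₂ = 129.7 mol/min.
Outlet amounts (n = n₀ + Σ ν·ξ):
  U: 367.3 − 2(131.5) = 104.3
  M: 0 + 2(131.5) − 1(129.7) = 133.3
  R: 0 + 1(129.7) = 129.7
Total out = 367.3 mol/min; y_M = 133.3 / 367.3 = 0.363.

0.363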